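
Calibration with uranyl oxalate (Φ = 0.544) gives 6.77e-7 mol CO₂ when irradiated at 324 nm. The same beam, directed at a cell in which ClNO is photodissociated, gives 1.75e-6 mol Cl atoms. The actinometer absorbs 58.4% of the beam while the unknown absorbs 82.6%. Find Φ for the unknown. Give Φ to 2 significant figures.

Φ = 0.99

Photons absorbed by the actinometer: 6.77e-7 / 0.544 = 1.244e-6 mol.
Incident flux: 1.244e-6 / 0.584 = 2.130e-6 einstein.
Absorbed by unknown: 0.826 × 2.130e-6 = 1.759e-6 mol.
Φ(unknown) = 1.75e-6 / 1.759e-6 = 0.99.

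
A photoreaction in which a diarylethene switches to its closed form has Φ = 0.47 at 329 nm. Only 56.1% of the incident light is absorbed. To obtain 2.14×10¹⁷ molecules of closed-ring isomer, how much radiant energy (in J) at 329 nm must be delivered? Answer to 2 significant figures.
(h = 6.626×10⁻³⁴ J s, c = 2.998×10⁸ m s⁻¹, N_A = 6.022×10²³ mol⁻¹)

0.49 J

Product: 2.14×10¹⁷ / 6.022×10²³ = 3.554×10⁻⁷ mol.
Photons that must be absorbed: 3.554×10⁻⁷ / 0.47 = 7.562×10⁻⁷ mol.
Incident photons needed: 7.562×10⁻⁷ / 0.561 = 1.348×10⁻⁶ mol.
Photon energy: hc/λ = 6.038×10⁻¹⁹ J; per mole, 3.636×10⁵ J mol⁻¹.
Energy required: 1.348×10⁻⁶ × 3.636×10⁵ = 0.49 J.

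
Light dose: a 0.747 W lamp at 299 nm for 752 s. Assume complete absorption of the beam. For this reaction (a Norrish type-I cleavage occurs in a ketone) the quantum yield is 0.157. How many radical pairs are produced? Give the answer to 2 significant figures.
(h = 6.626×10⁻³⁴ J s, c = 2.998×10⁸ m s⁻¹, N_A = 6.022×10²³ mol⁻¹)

Photon energy at 299 nm: hc/λ = (6.626×10⁻³⁴)(2.998×10⁸)/(299×10⁻⁹) = 6.644×10⁻¹⁹ J.
Energy delivered: (0.747 W)(752 s) = 561.7 J.
Photons incident: 561.7 / 6.644×10⁻¹⁹ = 8.454×10²⁰, i.e. 8.454×10²⁰/6.022×10²³ = 0.001404 mol.
Product: Φ × n_abs = 0.157 × 0.001404 = 2.204×10⁻⁴ mol.
As a count: 2.204×10⁻⁴ × 6.022×10²³ = 1.3×10²⁰.

1.3×10²⁰ radical pairs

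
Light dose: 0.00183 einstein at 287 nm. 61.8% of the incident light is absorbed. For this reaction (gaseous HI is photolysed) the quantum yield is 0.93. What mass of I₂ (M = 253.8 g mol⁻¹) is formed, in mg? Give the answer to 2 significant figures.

270 mg

Photons absorbed: 0.618 × 0.00183 = 0.001131 mol.
Product: Φ × n_abs = 0.93 × 0.001131 = 0.001052 mol.
Mass: 0.001052 × 253.8 = 0.2670 g = 270 mg.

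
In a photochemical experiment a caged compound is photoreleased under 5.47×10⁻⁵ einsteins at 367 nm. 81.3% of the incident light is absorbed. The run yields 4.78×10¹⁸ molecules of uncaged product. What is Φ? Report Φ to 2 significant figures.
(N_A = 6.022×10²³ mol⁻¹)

Φ = 0.18

Product: 4.78×10¹⁸ / 6.022×10²³ = 7.938×10⁻⁶ mol.
Photons absorbed: 0.813 × 5.47×10⁻⁵ = 4.447×10⁻⁵ mol.
Φ = 7.938×10⁻⁶ mol / 4.447×10⁻⁵ mol photons = 0.18.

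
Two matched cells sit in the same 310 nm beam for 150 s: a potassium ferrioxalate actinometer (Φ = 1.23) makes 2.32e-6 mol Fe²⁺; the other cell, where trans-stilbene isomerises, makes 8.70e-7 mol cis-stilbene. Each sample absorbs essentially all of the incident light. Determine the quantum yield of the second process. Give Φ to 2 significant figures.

Φ = 0.46

Photons absorbed by the actinometer: 2.32e-6 / 1.23 = 1.886e-6 mol.
Φ(unknown) = 8.70e-7 / 1.886e-6 = 0.46.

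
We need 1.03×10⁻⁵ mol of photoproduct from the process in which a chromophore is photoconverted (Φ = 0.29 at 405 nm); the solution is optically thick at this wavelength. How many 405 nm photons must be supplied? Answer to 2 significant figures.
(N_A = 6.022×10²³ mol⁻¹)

Photons that must be absorbed: 1.03×10⁻⁵ / 0.29 = 3.552×10⁻⁵ mol.
Photon count: 3.552×10⁻⁵ × 6.022×10²³ = 2.1×10¹⁹.

2.1×10¹⁹ photons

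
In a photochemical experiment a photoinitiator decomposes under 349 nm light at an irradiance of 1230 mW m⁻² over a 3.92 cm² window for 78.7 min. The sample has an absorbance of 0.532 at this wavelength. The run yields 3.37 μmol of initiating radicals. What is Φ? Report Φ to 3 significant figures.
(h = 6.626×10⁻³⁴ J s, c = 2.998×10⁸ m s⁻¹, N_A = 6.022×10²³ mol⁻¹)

Product: 3.37 μmol = 3.37×10⁻⁶ mol.
Photon energy at 349 nm: hc/λ = (6.626×10⁻³⁴)(2.998×10⁸)/(349×10⁻⁹) = 5.692×10⁻¹⁹ J.
Energy delivered: (1230 mW m⁻²)(3.92×10⁻⁴ m²)(4722 s) = 2.277 J.
Photons incident: 2.277 / 5.692×10⁻¹⁹ = 4.000×10¹⁸, i.e. 4.000×10¹⁸/6.022×10²³ = 6.642×10⁻⁶ mol.
Fraction absorbed: 1 − 10^(−0.532) = 0.7062.
Photons absorbed: 0.7062 × 6.642×10⁻⁶ = 4.691×10⁻⁶ mol.
Φ = 3.37×10⁻⁶ mol / 4.691×10⁻⁶ mol photons = 0.718.

Φ = 0.718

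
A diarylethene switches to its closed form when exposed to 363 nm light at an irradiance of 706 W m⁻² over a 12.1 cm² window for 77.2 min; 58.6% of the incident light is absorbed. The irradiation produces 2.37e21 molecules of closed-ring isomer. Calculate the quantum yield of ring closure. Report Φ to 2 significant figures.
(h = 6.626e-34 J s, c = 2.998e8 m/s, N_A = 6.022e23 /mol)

Φ = 0.56

Product: 2.37e21 / 6.022e23 = 0.003936 mol.
Photon energy at 363 nm: hc/λ = (6.626e-34)(2.998e8)/(363e-9) = 5.472e-19 J.
Energy delivered: (706 W m⁻²)(12.1e-4 m²)(4632 s) = 3957 J.
Photons incident: 3957 / 5.472e-19 = 7.231e21, i.e. 7.231e21/6.022e23 = 0.01201 mol.
Photons absorbed: 0.586 × 0.01201 = 0.007038 mol.
Φ = 0.003936 mol / 0.007038 mol photons = 0.56.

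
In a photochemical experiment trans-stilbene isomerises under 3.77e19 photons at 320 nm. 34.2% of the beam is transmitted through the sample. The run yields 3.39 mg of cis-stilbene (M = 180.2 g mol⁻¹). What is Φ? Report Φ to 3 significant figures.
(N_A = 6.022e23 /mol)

Product: 3.39 mg / 180.2 g mol⁻¹ = 1.881e-5 mol.
Moles of photons: 3.77e19 / 6.022e23 = 6.260e-5 mol.
Fraction absorbed: 1 − 34.2/100 = 0.6580.
Photons absorbed: 0.6580 × 6.260e-5 = 4.119e-5 mol.
Φ = 1.881e-5 mol / 4.119e-5 mol photons = 0.457.

Φ = 0.457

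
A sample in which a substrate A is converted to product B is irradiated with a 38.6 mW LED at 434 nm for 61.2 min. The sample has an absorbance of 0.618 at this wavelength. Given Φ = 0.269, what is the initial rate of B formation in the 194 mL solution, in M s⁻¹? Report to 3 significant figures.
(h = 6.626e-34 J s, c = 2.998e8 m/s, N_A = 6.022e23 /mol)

1.47e-7 M s⁻¹

Photon energy at 434 nm: hc/λ = (6.626e-34)(2.998e8)/(434e-9) = 4.577e-19 J.
Energy delivered: (38.6 mW)(3672 s) = 141.7 J.
Photons incident: 141.7 / 4.577e-19 = 3.096e20, i.e. 3.096e20/6.022e23 = 5.141e-4 mol.
Fraction absorbed: 1 − 10^(−0.618) = 0.7590.
Photons absorbed: 0.7590 × 5.141e-4 = 3.902e-4 mol.
Product formed: 0.269 × 3.902e-4 = 1.050e-4 mol.
Rate: 1.050e-4 mol / (3672 s × 0.194 L) = 1.47e-7 M s⁻¹.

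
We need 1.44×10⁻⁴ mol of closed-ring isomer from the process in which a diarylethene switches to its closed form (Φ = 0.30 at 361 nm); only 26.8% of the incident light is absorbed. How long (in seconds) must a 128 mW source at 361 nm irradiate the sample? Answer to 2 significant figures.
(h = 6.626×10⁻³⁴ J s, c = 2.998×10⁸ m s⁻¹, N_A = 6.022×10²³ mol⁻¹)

t ≈ 4600 s

Photons that must be absorbed: 1.44×10⁻⁴ / 0.30 = 4.800×10⁻⁴ mol.
Incident photons needed: 4.800×10⁻⁴ / 0.268 = 0.001791 mol.
Photon energy: hc/λ = 5.503×10⁻¹⁹ J; per mole, 3.314×10⁵ J mol⁻¹.
Energy required: 0.001791 × 3.314×10⁵ = 593.5 J.
Time: 593.5 J / 0.128 W = 4600 s.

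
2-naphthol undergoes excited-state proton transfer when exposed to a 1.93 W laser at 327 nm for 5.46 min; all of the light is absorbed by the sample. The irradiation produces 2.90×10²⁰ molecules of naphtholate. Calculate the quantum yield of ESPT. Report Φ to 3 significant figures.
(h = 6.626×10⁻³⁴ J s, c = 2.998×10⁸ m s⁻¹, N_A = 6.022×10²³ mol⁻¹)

Product: 2.90×10²⁰ / 6.022×10²³ = 4.816×10⁻⁴ mol.
Photon energy at 327 nm: hc/λ = (6.626×10⁻³⁴)(2.998×10⁸)/(327×10⁻⁹) = 6.075×10⁻¹⁹ J.
Energy delivered: (1.93 W)(327.6 s) = 632.3 J.
Photons incident: 632.3 / 6.075×10⁻¹⁹ = 1.041×10²¹, i.e. 1.041×10²¹/6.022×10²³ = 0.001729 mol.
Φ = 4.816×10⁻⁴ mol / 0.001729 mol photons = 0.279.

Φ = 0.279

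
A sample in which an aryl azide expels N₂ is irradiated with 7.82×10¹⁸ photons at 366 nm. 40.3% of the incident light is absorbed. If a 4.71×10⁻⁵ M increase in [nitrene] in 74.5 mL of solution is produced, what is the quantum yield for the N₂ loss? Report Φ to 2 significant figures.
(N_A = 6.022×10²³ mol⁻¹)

Product: (4.71×10⁻⁵ M)(0.0745 L) = 3.509×10⁻⁶ mol.
Moles of photons: 7.82×10¹⁸ / 6.022×10²³ = 1.299×10⁻⁵ mol.
Photons absorbed: 0.403 × 1.299×10⁻⁵ = 5.235×10⁻⁶ mol.
Φ = 3.509×10⁻⁶ mol / 5.235×10⁻⁶ mol photons = 0.67.

Φ = 0.67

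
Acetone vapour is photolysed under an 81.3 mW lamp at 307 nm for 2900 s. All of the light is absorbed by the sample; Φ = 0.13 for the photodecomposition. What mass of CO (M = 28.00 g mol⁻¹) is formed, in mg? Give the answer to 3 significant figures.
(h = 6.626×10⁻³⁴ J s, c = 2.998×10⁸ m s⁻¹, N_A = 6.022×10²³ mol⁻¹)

2.20 mg

Photon energy at 307 nm: hc/λ = (6.626×10⁻³⁴)(2.998×10⁸)/(307×10⁻⁹) = 6.471×10⁻¹⁹ J.
Energy delivered: (81.3 mW)(2900 s) = 235.8 J.
Photons incident: 235.8 / 6.471×10⁻¹⁹ = 3.644×10²⁰, i.e. 3.644×10²⁰/6.022×10²³ = 6.051×10⁻⁴ mol.
Product: Φ × n_abs = 0.13 × 6.051×10⁻⁴ = 7.866×10⁻⁵ mol.
Mass: 7.866×10⁻⁵ × 28.00 = 0.002202 g = 2.20 mg.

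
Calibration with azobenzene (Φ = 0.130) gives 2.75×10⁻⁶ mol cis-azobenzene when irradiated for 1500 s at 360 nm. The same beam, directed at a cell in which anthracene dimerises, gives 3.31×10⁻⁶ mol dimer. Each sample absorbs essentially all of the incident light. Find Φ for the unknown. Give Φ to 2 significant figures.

Φ = 0.16

Photons absorbed by the actinometer: 2.75×10⁻⁶ / 0.130 = 2.115×10⁻⁵ mol.
Φ(unknown) = 3.31×10⁻⁶ / 2.115×10⁻⁵ = 0.16.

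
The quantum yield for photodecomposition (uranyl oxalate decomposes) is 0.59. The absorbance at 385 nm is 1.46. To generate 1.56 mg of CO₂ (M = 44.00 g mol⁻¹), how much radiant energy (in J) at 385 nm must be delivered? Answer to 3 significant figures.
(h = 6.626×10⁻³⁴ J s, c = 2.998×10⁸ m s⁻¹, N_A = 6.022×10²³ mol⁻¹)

19.3 J

Product: 1.56 mg / 44.00 g mol⁻¹ = 3.545×10⁻⁵ mol.
Photons that must be absorbed: 3.545×10⁻⁵ / 0.59 = 6.008×10⁻⁵ mol.
Fraction absorbed: 1 − 10^(−1.46) = 0.9653.
Incident photons needed: 6.008×10⁻⁵ / 0.9653 = 6.224×10⁻⁵ mol.
Photon energy: hc/λ = 5.160×10⁻¹⁹ J; per mole, 3.107×10⁵ J mol⁻¹.
Energy required: 6.224×10⁻⁵ × 3.107×10⁵ = 19.3 J.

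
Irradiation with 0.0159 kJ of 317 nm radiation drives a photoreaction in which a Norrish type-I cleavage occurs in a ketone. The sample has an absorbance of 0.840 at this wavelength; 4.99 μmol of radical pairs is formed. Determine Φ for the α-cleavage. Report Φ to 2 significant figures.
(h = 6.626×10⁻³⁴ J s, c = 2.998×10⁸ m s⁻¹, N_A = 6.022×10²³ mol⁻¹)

Φ = 0.14

Product: 4.99 μmol = 4.99×10⁻⁶ mol.
Photon energy at 317 nm: hc/λ = (6.626×10⁻³⁴)(2.998×10⁸)/(317×10⁻⁹) = 6.266×10⁻¹⁹ J.
Incident energy: 0.0159 kJ = 15.9 J.
Photons incident: 15.9 / 6.266×10⁻¹⁹ = 2.538×10¹⁹, i.e. 2.538×10¹⁹/6.022×10²³ = 4.215×10⁻⁵ mol.
Fraction absorbed: 1 − 10^(−0.840) = 0.8555.
Photons absorbed: 0.8555 × 4.215×10⁻⁵ = 3.606×10⁻⁵ mol.
Φ = 4.99×10⁻⁶ mol / 3.606×10⁻⁵ mol photons = 0.14.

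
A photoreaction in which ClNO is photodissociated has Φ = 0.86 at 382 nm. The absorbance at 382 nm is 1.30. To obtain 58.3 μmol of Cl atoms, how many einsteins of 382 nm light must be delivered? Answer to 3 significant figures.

Product: 58.3 μmol = 5.83e-5 mol.
Photons that must be absorbed: 5.83e-5 / 0.86 = 6.779e-5 mol.
Fraction absorbed: 1 − 10^(−1.30) = 0.9499.
Incident photons needed: 6.779e-5 / 0.9499 = 7.137e-5 mol.

7.14e-5 einstein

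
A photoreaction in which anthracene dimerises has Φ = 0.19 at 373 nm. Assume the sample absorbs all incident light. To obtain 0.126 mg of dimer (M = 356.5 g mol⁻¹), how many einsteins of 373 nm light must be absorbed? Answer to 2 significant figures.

1.9×10⁻⁶ einstein

Product: 0.126 mg / 356.5 g mol⁻¹ = 3.534×10⁻⁷ mol.
Photons that must be absorbed: 3.534×10⁻⁷ / 0.19 = 1.860×10⁻⁶ mol.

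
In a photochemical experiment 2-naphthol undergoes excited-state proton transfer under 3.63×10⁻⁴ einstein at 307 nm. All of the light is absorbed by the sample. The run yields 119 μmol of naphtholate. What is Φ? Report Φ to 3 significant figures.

Product: 119 μmol = 1.19×10⁻⁴ mol.
Φ = 1.19×10⁻⁴ mol / 3.63×10⁻⁴ mol photons = 0.328.

Φ = 0.328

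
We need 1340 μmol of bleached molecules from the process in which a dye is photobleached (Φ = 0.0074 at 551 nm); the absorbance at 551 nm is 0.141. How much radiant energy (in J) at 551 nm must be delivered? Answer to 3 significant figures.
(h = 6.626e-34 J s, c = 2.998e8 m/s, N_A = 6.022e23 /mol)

Product: 1340 μmol = 0.00134 mol.
Photons that must be absorbed: 0.00134 / 0.0074 = 0.1811 mol.
Fraction absorbed: 1 − 10^(−0.141) = 0.2772.
Incident photons needed: 0.1811 / 0.2772 = 0.6533 mol.
Photon energy: hc/λ = 3.605e-19 J; per mole, 2.171e5 J mol⁻¹.
Energy required: 0.6533 × 2.171e5 = 1.42e5 J.

1.42e5 J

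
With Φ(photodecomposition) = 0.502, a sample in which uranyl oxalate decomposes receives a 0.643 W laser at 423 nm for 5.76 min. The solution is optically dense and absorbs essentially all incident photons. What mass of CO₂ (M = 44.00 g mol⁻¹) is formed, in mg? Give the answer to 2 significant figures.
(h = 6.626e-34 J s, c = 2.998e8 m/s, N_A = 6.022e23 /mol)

Photon energy at 423 nm: hc/λ = (6.626e-34)(2.998e8)/(423e-9) = 4.696e-19 J.
Energy delivered: (0.643 W)(345.6 s) = 222.2 J.
Photons incident: 222.2 / 4.696e-19 = 4.732e20, i.e. 4.732e20/6.022e23 = 7.858e-4 mol.
Product: Φ × n_abs = 0.502 × 7.858e-4 = 3.945e-4 mol.
Mass: 3.945e-4 × 44.00 = 0.01736 g = 17 mg.

17 mg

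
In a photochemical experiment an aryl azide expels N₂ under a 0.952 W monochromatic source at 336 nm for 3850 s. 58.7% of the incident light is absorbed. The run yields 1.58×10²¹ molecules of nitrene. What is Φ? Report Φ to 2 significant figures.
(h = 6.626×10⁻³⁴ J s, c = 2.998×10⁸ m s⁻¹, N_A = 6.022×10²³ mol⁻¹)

Product: 1.58×10²¹ / 6.022×10²³ = 0.002624 mol.
Photon energy at 336 nm: hc/λ = (6.626×10⁻³⁴)(2.998×10⁸)/(336×10⁻⁹) = 5.912×10⁻¹⁹ J.
Energy delivered: (0.952 W)(3850 s) = 3665 J.
Photons incident: 3665 / 5.912×10⁻¹⁹ = 6.199×10²¹, i.e. 6.199×10²¹/6.022×10²³ = 0.01029 mol.
Photons absorbed: 0.587 × 0.01029 = 0.006040 mol.
Φ = 0.002624 mol / 0.006040 mol photons = 0.43.

Φ = 0.43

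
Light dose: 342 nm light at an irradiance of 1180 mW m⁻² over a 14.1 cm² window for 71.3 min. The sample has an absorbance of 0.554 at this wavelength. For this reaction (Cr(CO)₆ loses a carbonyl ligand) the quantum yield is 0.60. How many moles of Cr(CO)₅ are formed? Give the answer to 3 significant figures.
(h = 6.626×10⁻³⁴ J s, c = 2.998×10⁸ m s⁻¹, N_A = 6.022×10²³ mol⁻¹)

8.80×10⁻⁶ mol

Photon energy at 342 nm: hc/λ = (6.626×10⁻³⁴)(2.998×10⁸)/(342×10⁻⁹) = 5.808×10⁻¹⁹ J.
Energy delivered: (1180 mW m⁻²)(14.1×10⁻⁴ m²)(4278 s) = 7.118 J.
Photons incident: 7.118 / 5.808×10⁻¹⁹ = 1.226×10¹⁹, i.e. 1.226×10¹⁹/6.022×10²³ = 2.036×10⁻⁵ mol.
Fraction absorbed: 1 − 10^(−0.554) = 0.7207.
Photons absorbed: 0.7207 × 2.036×10⁻⁵ = 1.467×10⁻⁵ mol.
Product: Φ × n_abs = 0.60 × 1.467×10⁻⁵ = 8.802×10⁻⁶ mol.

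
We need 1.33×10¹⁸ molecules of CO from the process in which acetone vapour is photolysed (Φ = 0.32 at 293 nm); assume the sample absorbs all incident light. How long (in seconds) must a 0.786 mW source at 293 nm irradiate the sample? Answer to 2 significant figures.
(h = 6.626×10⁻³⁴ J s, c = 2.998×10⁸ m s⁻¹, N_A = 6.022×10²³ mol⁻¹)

Product: 1.33×10¹⁸ / 6.022×10²³ = 2.209×10⁻⁶ mol.
Photons that must be absorbed: 2.209×10⁻⁶ / 0.32 = 6.903×10⁻⁶ mol.
Photon energy: hc/λ = 6.780×10⁻¹⁹ J; per mole, 4.083×10⁵ J mol⁻¹.
Energy required: 6.903×10⁻⁶ × 4.083×10⁵ = 2.818 J.
Time: 2.818 J / 0.000786 W = 3600 s.

t ≈ 3600 s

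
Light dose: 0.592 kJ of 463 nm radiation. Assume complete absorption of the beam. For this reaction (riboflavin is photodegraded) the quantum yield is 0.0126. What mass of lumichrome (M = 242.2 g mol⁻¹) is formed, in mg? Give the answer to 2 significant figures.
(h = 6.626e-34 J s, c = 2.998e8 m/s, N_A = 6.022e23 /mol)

7.0 mg

Photon energy at 463 nm: hc/λ = (6.626e-34)(2.998e8)/(463e-9) = 4.290e-19 J.
Incident energy: 0.592 kJ = 592 J.
Photons incident: 592 / 4.290e-19 = 1.380e21, i.e. 1.380e21/6.022e23 = 0.002292 mol.
Product: Φ × n_abs = 0.0126 × 0.002292 = 2.888e-5 mol.
Mass: 2.888e-5 × 242.2 = 0.006995 g = 7.0 mg.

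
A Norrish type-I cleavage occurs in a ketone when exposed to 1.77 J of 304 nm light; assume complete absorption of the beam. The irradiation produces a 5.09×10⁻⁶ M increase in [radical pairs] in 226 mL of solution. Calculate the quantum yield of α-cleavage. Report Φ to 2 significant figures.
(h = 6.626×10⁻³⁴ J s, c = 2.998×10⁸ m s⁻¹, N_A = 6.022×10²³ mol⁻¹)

Φ = 0.26

Product: (5.09×10⁻⁶ M)(0.226 L) = 1.150×10⁻⁶ mol.
Photon energy at 304 nm: hc/λ = (6.626×10⁻³⁴)(2.998×10⁸)/(304×10⁻⁹) = 6.534×10⁻¹⁹ J.
Photons incident: 1.77 / 6.534×10⁻¹⁹ = 2.709×10¹⁸, i.e. 2.709×10¹⁸/6.022×10²³ = 4.499×10⁻⁶ mol.
Φ = 1.150×10⁻⁶ mol / 4.499×10⁻⁶ mol photons = 0.26.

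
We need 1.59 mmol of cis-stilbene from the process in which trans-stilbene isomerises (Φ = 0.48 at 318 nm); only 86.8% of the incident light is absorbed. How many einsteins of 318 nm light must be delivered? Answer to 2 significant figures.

Product: 1.59 mmol = 0.00159 mol.
Photons that must be absorbed: 0.00159 / 0.48 = 0.003313 mol.
Incident photons needed: 0.003313 / 0.868 = 0.003817 mol.

0.0038 einstein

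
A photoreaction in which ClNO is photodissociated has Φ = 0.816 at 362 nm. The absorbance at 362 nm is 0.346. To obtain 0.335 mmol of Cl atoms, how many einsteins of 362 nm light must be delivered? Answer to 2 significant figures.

7.5×10⁻⁴ einstein

Product: 0.335 mmol = 3.35×10⁻⁴ mol.
Photons that must be absorbed: 3.35×10⁻⁴ / 0.816 = 4.105×10⁻⁴ mol.
Fraction absorbed: 1 − 10^(−0.346) = 0.5492.
Incident photons needed: 4.105×10⁻⁴ / 0.5492 = 7.475×10⁻⁴ mol.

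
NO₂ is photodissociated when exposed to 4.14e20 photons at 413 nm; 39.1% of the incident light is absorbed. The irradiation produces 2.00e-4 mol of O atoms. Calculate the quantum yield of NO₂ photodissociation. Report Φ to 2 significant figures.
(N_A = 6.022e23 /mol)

Φ = 0.74

Moles of photons: 4.14e20 / 6.022e23 = 6.875e-4 mol.
Photons absorbed: 0.391 × 6.875e-4 = 2.688e-4 mol.
Φ = 2.00e-4 mol / 2.688e-4 mol photons = 0.74.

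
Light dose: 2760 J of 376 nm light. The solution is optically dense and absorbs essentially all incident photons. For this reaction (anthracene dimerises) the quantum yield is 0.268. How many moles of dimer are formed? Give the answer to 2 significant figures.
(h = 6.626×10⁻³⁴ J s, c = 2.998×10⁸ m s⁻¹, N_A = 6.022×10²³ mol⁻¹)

0.0023 mol

Photon energy at 376 nm: hc/λ = (6.626×10⁻³⁴)(2.998×10⁸)/(376×10⁻⁹) = 5.283×10⁻¹⁹ J.
Photons incident: 2760 / 5.283×10⁻¹⁹ = 5.224×10²¹, i.e. 5.224×10²¹/6.022×10²³ = 0.008675 mol.
Product: Φ × n_abs = 0.268 × 0.008675 = 0.002325 mol.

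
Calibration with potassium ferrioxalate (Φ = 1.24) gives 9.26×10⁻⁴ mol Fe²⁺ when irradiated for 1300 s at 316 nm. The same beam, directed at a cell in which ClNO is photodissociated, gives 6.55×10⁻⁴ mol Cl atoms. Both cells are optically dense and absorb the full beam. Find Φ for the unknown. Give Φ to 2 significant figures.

Φ = 0.88

Photons absorbed by the actinometer: 9.26×10⁻⁴ / 1.24 = 7.468×10⁻⁴ mol.
Φ(unknown) = 6.55×10⁻⁴ / 7.468×10⁻⁴ = 0.88.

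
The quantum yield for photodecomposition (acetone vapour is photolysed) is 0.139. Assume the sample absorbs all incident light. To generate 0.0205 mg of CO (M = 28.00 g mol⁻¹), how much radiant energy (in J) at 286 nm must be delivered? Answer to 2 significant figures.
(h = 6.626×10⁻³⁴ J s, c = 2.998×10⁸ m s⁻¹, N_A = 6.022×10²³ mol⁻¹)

2.2 J

Product: 0.0205 mg / 28.00 g mol⁻¹ = 7.321×10⁻⁷ mol.
Photons that must be absorbed: 7.321×10⁻⁷ / 0.139 = 5.267×10⁻⁶ mol.
Photon energy: hc/λ = 6.946×10⁻¹⁹ J; per mole, 4.183×10⁵ J mol⁻¹.
Energy required: 5.267×10⁻⁶ × 4.183×10⁵ = 2.2 J.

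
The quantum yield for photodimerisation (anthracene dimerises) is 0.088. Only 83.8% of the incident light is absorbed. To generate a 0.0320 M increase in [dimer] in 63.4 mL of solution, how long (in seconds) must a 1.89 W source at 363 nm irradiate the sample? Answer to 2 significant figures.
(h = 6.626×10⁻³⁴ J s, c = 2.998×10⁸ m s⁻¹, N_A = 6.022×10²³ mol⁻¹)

t ≈ 4800 s

Product: (0.0320 M)(0.0634 L) = 0.002029 mol.
Photons that must be absorbed: 0.002029 / 0.088 = 0.02306 mol.
Incident photons needed: 0.02306 / 0.838 = 0.02752 mol.
Photon energy: hc/λ = 5.472×10⁻¹⁹ J; per mole, 3.295×10⁵ J mol⁻¹.
Energy required: 0.02752 × 3.295×10⁵ = 9068 J.
Time: 9068 J / 1.89 W = 4800 s.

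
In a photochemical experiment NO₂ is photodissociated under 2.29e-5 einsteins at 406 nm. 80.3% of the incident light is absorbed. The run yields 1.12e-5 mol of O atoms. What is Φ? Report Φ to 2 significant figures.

Photons absorbed: 0.803 × 2.29e-5 = 1.839e-5 mol.
Φ = 1.12e-5 mol / 1.839e-5 mol photons = 0.61.

Φ = 0.61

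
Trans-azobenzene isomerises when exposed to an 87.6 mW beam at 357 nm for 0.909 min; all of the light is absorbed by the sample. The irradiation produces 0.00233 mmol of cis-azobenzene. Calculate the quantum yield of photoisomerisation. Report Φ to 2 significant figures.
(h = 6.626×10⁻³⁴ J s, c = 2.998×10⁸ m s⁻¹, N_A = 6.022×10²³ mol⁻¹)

Product: 0.00233 mmol = 2.33×10⁻⁶ mol.
Photon energy at 357 nm: hc/λ = (6.626×10⁻³⁴)(2.998×10⁸)/(357×10⁻⁹) = 5.564×10⁻¹⁹ J.
Energy delivered: (87.6 mW)(54.54 s) = 4.778 J.
Photons incident: 4.778 / 5.564×10⁻¹⁹ = 8.587×10¹⁸, i.e. 8.587×10¹⁸/6.022×10²³ = 1.426×10⁻⁵ mol.
Φ = 2.33×10⁻⁶ mol / 1.426×10⁻⁵ mol photons = 0.16.

Φ = 0.16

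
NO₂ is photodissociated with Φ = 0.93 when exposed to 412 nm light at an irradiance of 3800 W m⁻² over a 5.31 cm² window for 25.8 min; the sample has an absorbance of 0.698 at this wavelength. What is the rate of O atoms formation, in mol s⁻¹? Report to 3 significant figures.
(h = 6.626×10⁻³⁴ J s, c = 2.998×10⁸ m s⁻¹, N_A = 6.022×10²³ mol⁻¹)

5.17×10⁻⁶ mol s⁻¹

Photon energy at 412 nm: hc/λ = (6.626×10⁻³⁴)(2.998×10⁸)/(412×10⁻⁹) = 4.822×10⁻¹⁹ J.
Energy delivered: (3800 W m⁻²)(5.31×10⁻⁴ m²)(1548 s) = 3124 J.
Photons incident: 3124 / 4.822×10⁻¹⁹ = 6.479×10²¹, i.e. 6.479×10²¹/6.022×10²³ = 0.01076 mol.
Fraction absorbed: 1 − 10^(−0.698) = 0.7996.
Photons absorbed: 0.7996 × 0.01076 = 0.008604 mol.
Product formed: 0.93 × 0.008604 = 0.008002 mol.
Rate: 0.008002 / 1548 s = 5.17×10⁻⁶ mol s⁻¹.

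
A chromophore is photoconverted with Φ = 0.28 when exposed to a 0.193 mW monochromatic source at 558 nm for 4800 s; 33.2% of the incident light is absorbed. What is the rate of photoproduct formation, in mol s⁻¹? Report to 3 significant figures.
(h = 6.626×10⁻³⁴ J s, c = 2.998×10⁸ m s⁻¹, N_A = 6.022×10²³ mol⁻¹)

8.37×10⁻¹¹ mol s⁻¹

Photon energy at 558 nm: hc/λ = (6.626×10⁻³⁴)(2.998×10⁸)/(558×10⁻⁹) = 3.560×10⁻¹⁹ J.
Energy delivered: (0.193 mW)(4800 s) = 0.9264 J.
Photons incident: 0.9264 / 3.560×10⁻¹⁹ = 2.602×10¹⁸, i.e. 2.602×10¹⁸/6.022×10²³ = 4.321×10⁻⁶ mol.
Photons absorbed: 0.332 × 4.321×10⁻⁶ = 1.435×10⁻⁶ mol.
Product formed: 0.28 × 1.435×10⁻⁶ = 4.018×10⁻⁷ mol.
Rate: 4.018×10⁻⁷ / 4800 s = 8.37×10⁻¹¹ mol s⁻¹.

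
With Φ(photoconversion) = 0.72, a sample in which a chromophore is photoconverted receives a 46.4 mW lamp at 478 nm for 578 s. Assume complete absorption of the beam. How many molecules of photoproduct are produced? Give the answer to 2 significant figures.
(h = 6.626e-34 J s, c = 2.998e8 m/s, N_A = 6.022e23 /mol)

Photon energy at 478 nm: hc/λ = (6.626e-34)(2.998e8)/(478e-9) = 4.156e-19 J.
Energy delivered: (46.4 mW)(578 s) = 26.82 J.
Photons incident: 26.82 / 4.156e-19 = 6.453e19, i.e. 6.453e19/6.022e23 = 1.072e-4 mol.
Product: Φ × n_abs = 0.72 × 1.072e-4 = 7.718e-5 mol.
As a count: 7.718e-5 × 6.022e23 = 4.6e19.

4.6e19 molecules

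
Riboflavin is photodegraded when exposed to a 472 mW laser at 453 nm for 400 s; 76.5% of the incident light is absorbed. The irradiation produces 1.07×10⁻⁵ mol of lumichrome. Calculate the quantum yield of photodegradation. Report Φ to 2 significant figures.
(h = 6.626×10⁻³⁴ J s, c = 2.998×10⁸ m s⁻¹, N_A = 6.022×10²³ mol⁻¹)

Photon energy at 453 nm: hc/λ = (6.626×10⁻³⁴)(2.998×10⁸)/(453×10⁻⁹) = 4.385×10⁻¹⁹ J.
Energy delivered: (472 mW)(400 s) = 188.8 J.
Photons incident: 188.8 / 4.385×10⁻¹⁹ = 4.306×10²⁰, i.e. 4.306×10²⁰/6.022×10²³ = 7.150×10⁻⁴ mol.
Photons absorbed: 0.765 × 7.150×10⁻⁴ = 5.470×10⁻⁴ mol.
Φ = 1.07×10⁻⁵ mol / 5.470×10⁻⁴ mol photons = 0.020.

Φ = 0.020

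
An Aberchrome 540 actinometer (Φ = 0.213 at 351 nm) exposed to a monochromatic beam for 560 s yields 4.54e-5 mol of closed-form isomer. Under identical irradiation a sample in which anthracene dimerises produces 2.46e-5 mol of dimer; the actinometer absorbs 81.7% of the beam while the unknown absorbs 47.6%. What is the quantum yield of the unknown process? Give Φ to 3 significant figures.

Φ = 0.198

Photons absorbed by the actinometer: 4.54e-5 / 0.213 = 2.131e-4 mol.
Incident flux: 2.131e-4 / 0.817 = 2.608e-4 einstein.
Absorbed by unknown: 0.476 × 2.608e-4 = 1.241e-4 mol.
Φ(unknown) = 2.46e-5 / 1.241e-4 = 0.198.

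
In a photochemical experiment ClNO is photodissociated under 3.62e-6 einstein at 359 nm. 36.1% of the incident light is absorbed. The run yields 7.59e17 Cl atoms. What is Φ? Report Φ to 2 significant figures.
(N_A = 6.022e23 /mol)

Product: 7.59e17 / 6.022e23 = 1.260e-6 mol.
Photons absorbed: 0.361 × 3.62e-6 = 1.307e-6 mol.
Φ = 1.260e-6 mol / 1.307e-6 mol photons = 0.96.

Φ = 0.96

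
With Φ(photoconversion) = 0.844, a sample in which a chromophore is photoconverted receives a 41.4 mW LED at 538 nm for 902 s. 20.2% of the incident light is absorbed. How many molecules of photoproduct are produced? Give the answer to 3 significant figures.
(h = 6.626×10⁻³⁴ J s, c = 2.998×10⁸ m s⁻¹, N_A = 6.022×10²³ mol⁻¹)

Photon energy at 538 nm: hc/λ = (6.626×10⁻³⁴)(2.998×10⁸)/(538×10⁻⁹) = 3.692×10⁻¹⁹ J.
Energy delivered: (41.4 mW)(902 s) = 37.34 J.
Photons incident: 37.34 / 3.692×10⁻¹⁹ = 1.011×10²⁰, i.e. 1.011×10²⁰/6.022×10²³ = 1.679×10⁻⁴ mol.
Photons absorbed: 0.202 × 1.679×10⁻⁴ = 3.392×10⁻⁵ mol.
Product: Φ × n_abs = 0.844 × 3.392×10⁻⁵ = 2.863×10⁻⁵ mol.
As a count: 2.863×10⁻⁵ × 6.022×10²³ = 1.72×10¹⁹.

1.72×10¹⁹ molecules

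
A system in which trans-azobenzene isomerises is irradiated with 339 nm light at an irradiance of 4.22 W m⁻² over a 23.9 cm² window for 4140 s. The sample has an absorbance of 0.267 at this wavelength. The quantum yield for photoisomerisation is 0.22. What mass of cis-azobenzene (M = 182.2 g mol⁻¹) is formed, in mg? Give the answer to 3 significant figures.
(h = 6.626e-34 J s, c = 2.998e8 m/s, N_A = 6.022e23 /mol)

Photon energy at 339 nm: hc/λ = (6.626e-34)(2.998e8)/(339e-9) = 5.860e-19 J.
Energy delivered: (4.22 W m⁻²)(23.9e-4 m²)(4140 s) = 41.76 J.
Photons incident: 41.76 / 5.860e-19 = 7.126e19, i.e. 7.126e19/6.022e23 = 1.183e-4 mol.
Fraction absorbed: 1 − 10^(−0.267) = 0.4592.
Photons absorbed: 0.4592 × 1.183e-4 = 5.432e-5 mol.
Product: Φ × n_abs = 0.22 × 5.432e-5 = 1.195e-5 mol.
Mass: 1.195e-5 × 182.2 = 0.002177 g = 2.18 mg.

2.18 mg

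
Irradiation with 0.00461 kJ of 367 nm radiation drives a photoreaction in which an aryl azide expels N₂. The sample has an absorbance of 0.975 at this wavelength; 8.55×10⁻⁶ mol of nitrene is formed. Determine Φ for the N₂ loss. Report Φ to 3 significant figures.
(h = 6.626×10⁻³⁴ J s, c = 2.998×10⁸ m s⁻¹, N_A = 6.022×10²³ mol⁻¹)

Photon energy at 367 nm: hc/λ = (6.626×10⁻³⁴)(2.998×10⁸)/(367×10⁻⁹) = 5.413×10⁻¹⁹ J.
Incident energy: 0.00461 kJ = 4.61 J.
Photons incident: 4.61 / 5.413×10⁻¹⁹ = 8.517×10¹⁸, i.e. 8.517×10¹⁸/6.022×10²³ = 1.414×10⁻⁵ mol.
Fraction absorbed: 1 − 10^(−0.975) = 0.8941.
Photons absorbed: 0.8941 × 1.414×10⁻⁵ = 1.264×10⁻⁵ mol.
Φ = 8.55×10⁻⁶ mol / 1.264×10⁻⁵ mol photons = 0.676.

Φ = 0.676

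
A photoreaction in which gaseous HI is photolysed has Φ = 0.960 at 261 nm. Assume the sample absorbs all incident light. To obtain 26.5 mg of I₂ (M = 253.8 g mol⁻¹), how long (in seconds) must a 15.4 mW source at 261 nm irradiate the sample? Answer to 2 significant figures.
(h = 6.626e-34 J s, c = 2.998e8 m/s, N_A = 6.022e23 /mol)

Product: 26.5 mg / 253.8 g mol⁻¹ = 1.044e-4 mol.
Photons that must be absorbed: 1.044e-4 / 0.960 = 1.088e-4 mol.
Photon energy: hc/λ = 7.611e-19 J; per mole, 4.583e5 J mol⁻¹.
Energy required: 1.088e-4 × 4.583e5 = 49.86 J.
Time: 49.86 J / 0.0154 W = 3200 s.

t ≈ 3200 s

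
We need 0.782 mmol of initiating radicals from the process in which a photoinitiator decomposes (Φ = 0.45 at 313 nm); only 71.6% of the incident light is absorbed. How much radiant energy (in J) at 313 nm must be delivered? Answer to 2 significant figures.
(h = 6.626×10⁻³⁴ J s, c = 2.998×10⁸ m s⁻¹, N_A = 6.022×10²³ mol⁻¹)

930 J

Product: 0.782 mmol = 7.82×10⁻⁴ mol.
Photons that must be absorbed: 7.82×10⁻⁴ / 0.45 = 0.001738 mol.
Incident photons needed: 0.001738 / 0.716 = 0.002427 mol.
Photon energy: hc/λ = 6.347×10⁻¹⁹ J; per mole, 3.822×10⁵ J mol⁻¹.
Energy required: 0.002427 × 3.822×10⁵ = 930 J.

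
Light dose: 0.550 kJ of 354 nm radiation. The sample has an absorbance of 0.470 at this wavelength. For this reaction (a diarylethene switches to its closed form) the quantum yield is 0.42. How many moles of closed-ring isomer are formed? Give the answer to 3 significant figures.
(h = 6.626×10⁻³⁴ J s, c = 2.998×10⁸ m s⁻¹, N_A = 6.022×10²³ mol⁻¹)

Photon energy at 354 nm: hc/λ = (6.626×10⁻³⁴)(2.998×10⁸)/(354×10⁻⁹) = 5.612×10⁻¹⁹ J.
Incident energy: 0.550 kJ = 550 J.
Photons incident: 550 / 5.612×10⁻¹⁹ = 9.800×10²⁰, i.e. 9.800×10²⁰/6.022×10²³ = 0.001627 mol.
Fraction absorbed: 1 − 10^(−0.470) = 0.6612.
Photons absorbed: 0.6612 × 0.001627 = 0.001076 mol.
Product: Φ × n_abs = 0.42 × 0.001076 = 4.519×10⁻⁴ mol.

4.52×10⁻⁴ mol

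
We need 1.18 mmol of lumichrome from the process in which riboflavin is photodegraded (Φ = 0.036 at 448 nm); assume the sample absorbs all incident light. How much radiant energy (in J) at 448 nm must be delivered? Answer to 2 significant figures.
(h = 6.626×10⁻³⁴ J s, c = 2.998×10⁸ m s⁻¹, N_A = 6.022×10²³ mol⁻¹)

8800 J

Product: 1.18 mmol = 0.00118 mol.
Photons that must be absorbed: 0.00118 / 0.036 = 0.03278 mol.
Photon energy: hc/λ = 4.434×10⁻¹⁹ J; per mole, 2.670×10⁵ J mol⁻¹.
Energy required: 0.03278 × 2.670×10⁵ = 8800 J.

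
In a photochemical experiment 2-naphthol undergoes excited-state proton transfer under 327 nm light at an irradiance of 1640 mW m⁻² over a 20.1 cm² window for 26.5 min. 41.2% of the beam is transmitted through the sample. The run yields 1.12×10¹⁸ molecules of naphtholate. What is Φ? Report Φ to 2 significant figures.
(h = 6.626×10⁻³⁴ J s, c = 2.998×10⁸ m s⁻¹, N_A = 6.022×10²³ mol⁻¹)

Φ = 0.22

Product: 1.12×10¹⁸ / 6.022×10²³ = 1.860×10⁻⁶ mol.
Photon energy at 327 nm: hc/λ = (6.626×10⁻³⁴)(2.998×10⁸)/(327×10⁻⁹) = 6.075×10⁻¹⁹ J.
Energy delivered: (1640 mW m⁻²)(20.1×10⁻⁴ m²)(1590 s) = 5.241 J.
Photons incident: 5.241 / 6.075×10⁻¹⁹ = 8.627×10¹⁸, i.e. 8.627×10¹⁸/6.022×10²³ = 1.433×10⁻⁵ mol.
Fraction absorbed: 1 − 41.2/100 = 0.5880.
Photons absorbed: 0.5880 × 1.433×10⁻⁵ = 8.426×10⁻⁶ mol.
Φ = 1.860×10⁻⁶ mol / 8.426×10⁻⁶ mol photons = 0.22.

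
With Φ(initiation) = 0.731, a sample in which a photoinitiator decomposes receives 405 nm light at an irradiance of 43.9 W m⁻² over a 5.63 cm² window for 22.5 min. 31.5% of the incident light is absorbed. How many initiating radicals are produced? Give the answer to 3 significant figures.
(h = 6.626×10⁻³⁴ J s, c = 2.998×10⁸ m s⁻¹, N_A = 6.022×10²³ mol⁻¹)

Photon energy at 405 nm: hc/λ = (6.626×10⁻³⁴)(2.998×10⁸)/(405×10⁻⁹) = 4.905×10⁻¹⁹ J.
Energy delivered: (43.9 W m⁻²)(5.63×10⁻⁴ m²)(1350 s) = 33.37 J.
Photons incident: 33.37 / 4.905×10⁻¹⁹ = 6.803×10¹⁹, i.e. 6.803×10¹⁹/6.022×10²³ = 1.130×10⁻⁴ mol.
Photons absorbed: 0.315 × 1.130×10⁻⁴ = 3.560×10⁻⁵ mol.
Product: Φ × n_abs = 0.731 × 3.560×10⁻⁵ = 2.602×10⁻⁵ mol.
As a count: 2.602×10⁻⁵ × 6.022×10²³ = 1.57×10¹⁹.

1.57×10¹⁹ initiating radicals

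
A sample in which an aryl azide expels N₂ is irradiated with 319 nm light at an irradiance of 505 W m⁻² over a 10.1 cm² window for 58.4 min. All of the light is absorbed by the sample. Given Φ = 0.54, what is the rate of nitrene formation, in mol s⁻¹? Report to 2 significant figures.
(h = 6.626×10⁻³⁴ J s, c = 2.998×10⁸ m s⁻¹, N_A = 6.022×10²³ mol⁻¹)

Photon energy at 319 nm: hc/λ = (6.626×10⁻³⁴)(2.998×10⁸)/(319×10⁻⁹) = 6.227×10⁻¹⁹ J.
Energy delivered: (505 W m⁻²)(10.1×10⁻⁴ m²)(3504 s) = 1787 J.
Photons incident: 1787 / 6.227×10⁻¹⁹ = 2.870×10²¹, i.e. 2.870×10²¹/6.022×10²³ = 0.004766 mol.
Product formed: 0.54 × 0.004766 = 0.002574 mol.
Rate: 0.002574 / 3504 s = 7.3×10⁻⁷ mol s⁻¹.

7.3×10⁻⁷ mol s⁻¹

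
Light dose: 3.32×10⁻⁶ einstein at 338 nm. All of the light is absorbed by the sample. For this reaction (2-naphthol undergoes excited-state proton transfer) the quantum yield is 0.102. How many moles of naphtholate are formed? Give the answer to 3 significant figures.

Product: Φ × n_abs = 0.102 × 3.32×10⁻⁶ = 3.386×10⁻⁷ mol.

3.39×10⁻⁷ mol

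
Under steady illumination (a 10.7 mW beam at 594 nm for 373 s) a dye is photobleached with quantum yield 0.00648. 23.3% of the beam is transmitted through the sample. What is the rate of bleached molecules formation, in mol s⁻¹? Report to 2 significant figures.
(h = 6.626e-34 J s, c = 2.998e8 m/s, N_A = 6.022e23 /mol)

2.6e-10 mol s⁻¹

Photon energy at 594 nm: hc/λ = (6.626e-34)(2.998e8)/(594e-9) = 3.344e-19 J.
Energy delivered: (10.7 mW)(373 s) = 3.991 J.
Photons incident: 3.991 / 3.344e-19 = 1.193e19, i.e. 1.193e19/6.022e23 = 1.981e-5 mol.
Fraction absorbed: 1 − 23.3/100 = 0.7670.
Photons absorbed: 0.7670 × 1.981e-5 = 1.519e-5 mol.
Product formed: 0.00648 × 1.519e-5 = 9.843e-8 mol.
Rate: 9.843e-8 / 373 s = 2.6e-10 mol s⁻¹.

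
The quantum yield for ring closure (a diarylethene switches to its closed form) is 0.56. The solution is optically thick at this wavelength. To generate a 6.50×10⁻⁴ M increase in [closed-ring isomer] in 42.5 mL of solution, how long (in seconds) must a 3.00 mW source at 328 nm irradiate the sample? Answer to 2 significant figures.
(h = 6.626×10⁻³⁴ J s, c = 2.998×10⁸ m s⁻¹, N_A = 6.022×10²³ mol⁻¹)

t ≈ 6000 s

Product: (6.50×10⁻⁴ M)(0.0425 L) = 2.763×10⁻⁵ mol.
Photons that must be absorbed: 2.763×10⁻⁵ / 0.56 = 4.934×10⁻⁵ mol.
Photon energy: hc/λ = 6.056×10⁻¹⁹ J; per mole, 3.647×10⁵ J mol⁻¹.
Energy required: 4.934×10⁻⁵ × 3.647×10⁵ = 17.99 J.
Time: 17.99 J / 0.003 W = 6000 s.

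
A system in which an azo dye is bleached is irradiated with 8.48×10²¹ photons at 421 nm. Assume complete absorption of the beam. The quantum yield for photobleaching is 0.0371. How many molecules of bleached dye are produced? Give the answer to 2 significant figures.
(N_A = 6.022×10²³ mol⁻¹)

3.1×10²⁰ molecules

Moles of photons: 8.48×10²¹ / 6.022×10²³ = 0.01408 mol.
Product: Φ × n_abs = 0.0371 × 0.01408 = 5.224×10⁻⁴ mol.
As a count: 5.224×10⁻⁴ × 6.022×10²³ = 3.1×10²⁰.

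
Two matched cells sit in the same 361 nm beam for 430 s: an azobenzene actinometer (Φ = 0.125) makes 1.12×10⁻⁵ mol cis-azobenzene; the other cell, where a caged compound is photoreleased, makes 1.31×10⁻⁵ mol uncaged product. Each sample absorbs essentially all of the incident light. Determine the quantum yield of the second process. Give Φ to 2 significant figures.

Photons absorbed by the actinometer: 1.12×10⁻⁵ / 0.125 = 8.960×10⁻⁵ mol.
Φ(unknown) = 1.31×10⁻⁵ / 8.960×10⁻⁵ = 0.15.

Φ = 0.15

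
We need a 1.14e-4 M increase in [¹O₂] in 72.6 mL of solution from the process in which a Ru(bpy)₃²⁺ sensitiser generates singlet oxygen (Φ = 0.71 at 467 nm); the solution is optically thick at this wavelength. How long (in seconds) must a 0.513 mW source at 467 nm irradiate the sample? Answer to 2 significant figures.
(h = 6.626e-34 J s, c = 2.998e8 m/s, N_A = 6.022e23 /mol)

Product: (1.14e-4 M)(0.0726 L) = 8.276e-6 mol.
Photons that must be absorbed: 8.276e-6 / 0.71 = 1.166e-5 mol.
Photon energy: hc/λ = 4.254e-19 J; per mole, 2.562e5 J mol⁻¹.
Energy required: 1.166e-5 × 2.562e5 = 2.987 J.
Time: 2.987 J / 0.000513 W = 5800 s.

t ≈ 5800 s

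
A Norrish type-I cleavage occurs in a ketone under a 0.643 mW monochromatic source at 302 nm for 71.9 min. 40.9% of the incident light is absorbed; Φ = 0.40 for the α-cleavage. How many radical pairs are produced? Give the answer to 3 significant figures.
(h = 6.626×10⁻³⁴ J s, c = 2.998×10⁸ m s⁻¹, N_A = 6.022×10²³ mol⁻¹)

6.90×10¹⁷ radical pairs

Photon energy at 302 nm: hc/λ = (6.626×10⁻³⁴)(2.998×10⁸)/(302×10⁻⁹) = 6.578×10⁻¹⁹ J.
Energy delivered: (0.643 mW)(4314 s) = 2.774 J.
Photons incident: 2.774 / 6.578×10⁻¹⁹ = 4.217×10¹⁸, i.e. 4.217×10¹⁸/6.022×10²³ = 7.003×10⁻⁶ mol.
Photons absorbed: 0.409 × 7.003×10⁻⁶ = 2.864×10⁻⁶ mol.
Product: Φ × n_abs = 0.40 × 2.864×10⁻⁶ = 1.146×10⁻⁶ mol.
As a count: 1.146×10⁻⁶ × 6.022×10²³ = 6.90×10¹⁷.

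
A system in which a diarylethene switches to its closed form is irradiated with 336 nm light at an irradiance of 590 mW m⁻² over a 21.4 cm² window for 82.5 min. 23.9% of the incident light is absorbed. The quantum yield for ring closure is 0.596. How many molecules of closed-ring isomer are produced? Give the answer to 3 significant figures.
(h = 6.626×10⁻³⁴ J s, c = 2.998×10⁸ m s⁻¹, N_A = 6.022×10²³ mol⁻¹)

1.51×10¹⁸ molecules

Photon energy at 336 nm: hc/λ = (6.626×10⁻³⁴)(2.998×10⁸)/(336×10⁻⁹) = 5.912×10⁻¹⁹ J.
Energy delivered: (590 mW m⁻²)(21.4×10⁻⁴ m²)(4950 s) = 6.250 J.
Photons incident: 6.250 / 5.912×10⁻¹⁹ = 1.057×10¹⁹, i.e. 1.057×10¹⁹/6.022×10²³ = 1.755×10⁻⁵ mol.
Photons absorbed: 0.239 × 1.755×10⁻⁵ = 4.194×10⁻⁶ mol.
Product: Φ × n_abs = 0.596 × 4.194×10⁻⁶ = 2.500×10⁻⁶ mol.
As a count: 2.500×10⁻⁶ × 6.022×10²³ = 1.51×10¹⁸.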